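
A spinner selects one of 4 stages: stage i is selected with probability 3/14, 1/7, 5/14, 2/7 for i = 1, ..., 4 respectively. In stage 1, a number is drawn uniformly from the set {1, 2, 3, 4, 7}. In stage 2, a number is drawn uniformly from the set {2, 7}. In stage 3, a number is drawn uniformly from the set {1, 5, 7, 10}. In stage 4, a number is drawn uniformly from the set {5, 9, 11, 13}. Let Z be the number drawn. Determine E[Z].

E[Z | stage 1] = (1+2+3+4+7)/5 = 17/5.
E[Z | stage 2] = (2+7)/2 = 9/2.
E[Z | stage 3] = (1+5+7+10)/4 = 23/4.
E[Z | stage 4] = (5+9+11+13)/4 = 19/2.
By the law of total expectation,
E[Z] = (3/14)·(17/5) + (1/7)·(9/2) + (5/14)·(23/4) + (2/7)·(19/2) = 1719/280.

1719/280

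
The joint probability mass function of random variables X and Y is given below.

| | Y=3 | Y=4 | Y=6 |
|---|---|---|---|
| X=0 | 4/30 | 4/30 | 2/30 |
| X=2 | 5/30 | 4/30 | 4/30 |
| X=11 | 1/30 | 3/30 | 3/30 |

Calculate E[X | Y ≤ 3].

P(Y ≤ 3) = 1/3.
Σ X·P over the event = 0·(4/30) + 2·(5/30) + 11·(1/30) = 7/10.
E[X | Y ≤ 3] = (7/10) / (1/3) = 21/10.

21/10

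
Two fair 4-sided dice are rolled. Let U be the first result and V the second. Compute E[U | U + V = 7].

Outcomes with U + V = 7: (3,4), (4,3), each with probability 1/16.
E[U | U + V = 7] = (3 + 4) / 2 = 7/2.

7/2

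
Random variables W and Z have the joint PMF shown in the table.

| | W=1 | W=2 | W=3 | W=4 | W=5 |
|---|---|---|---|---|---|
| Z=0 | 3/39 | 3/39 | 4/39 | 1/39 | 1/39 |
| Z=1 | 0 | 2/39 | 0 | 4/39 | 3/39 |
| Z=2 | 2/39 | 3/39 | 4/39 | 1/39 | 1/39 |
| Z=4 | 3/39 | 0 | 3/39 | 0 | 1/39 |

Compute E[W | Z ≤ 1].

P(Z ≤ 1) = 7/13.
Σ W·P over the event = 1·(3/39) + 2·(3/39) + 2·(2/39) + 3·(4/39) + 4·(1/39) + 4·(4/39) + 5·(1/39) + 5·(3/39) = 5/3.
E[W | Z ≤ 1] = (5/3) / (7/13) = 65/21.

65/21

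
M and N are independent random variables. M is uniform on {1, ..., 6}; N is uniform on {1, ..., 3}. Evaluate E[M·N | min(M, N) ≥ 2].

10

Outcomes with min(M, N) ≥ 2: (2,2), (2,3), (3,2), (3,3), (4,2), (4,3), (5,2), (5,3), (6,2), (6,3), each with probability 1/18.
E[M·N | min(M, N) ≥ 2] = (4 + 6 + 6 + 9 + 8 + 12 + 10 + 15 + 12 + 18) / 10 = 10.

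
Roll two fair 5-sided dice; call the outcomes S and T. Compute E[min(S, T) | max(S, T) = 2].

P(max(S, T) = 2) = 3/25.
Summing min(S,T)·P(x,y) over outcomes with max(S, T) = 2 gives 4/25.
E[min(S, T) | max(S, T) = 2] = (4/25) / (3/25) = 4/3.

4/3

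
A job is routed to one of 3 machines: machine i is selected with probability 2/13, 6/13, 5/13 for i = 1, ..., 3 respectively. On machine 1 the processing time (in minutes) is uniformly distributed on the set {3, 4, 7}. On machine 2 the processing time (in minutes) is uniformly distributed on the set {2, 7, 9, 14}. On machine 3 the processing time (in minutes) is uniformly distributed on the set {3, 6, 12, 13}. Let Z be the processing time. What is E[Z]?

599/78

E[Z | machine 1] = (3+4+7)/3 = 14/3.
E[Z | machine 2] = (2+7+9+14)/4 = 8.
E[Z | machine 3] = (3+6+12+13)/4 = 17/2.
By the law of total expectation,
E[Z] = (2/13)·(14/3) + (6/13)·(8) + (5/13)·(17/2) = 599/78.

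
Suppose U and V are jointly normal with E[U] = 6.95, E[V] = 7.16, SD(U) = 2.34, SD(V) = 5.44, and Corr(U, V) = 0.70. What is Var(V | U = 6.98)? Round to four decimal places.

The conditional variance in a bivariate normal is σ_V²(1 − ρ²), independent of x.
Var(V | U=6.98) = (5.44)²·(1 − (0.70)²) = 29.5936·0.51 = 15.0927.

15.0927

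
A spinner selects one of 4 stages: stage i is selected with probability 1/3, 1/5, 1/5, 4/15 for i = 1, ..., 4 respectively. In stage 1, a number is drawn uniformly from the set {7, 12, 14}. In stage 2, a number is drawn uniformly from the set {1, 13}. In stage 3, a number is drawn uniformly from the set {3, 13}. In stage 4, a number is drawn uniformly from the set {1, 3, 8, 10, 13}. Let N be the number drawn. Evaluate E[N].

E[N | stage 1] = (7+12+14)/3 = 11.
E[N | stage 2] = (1+13)/2 = 7.
E[N | stage 3] = (3+13)/2 = 8.
E[N | stage 4] = (1+3+8+10+13)/5 = 7.
By the law of total expectation,
E[N] = (1/3)·(11) + (1/5)·(7) + (1/5)·(8) + (4/15)·(7) = 128/15.

128/15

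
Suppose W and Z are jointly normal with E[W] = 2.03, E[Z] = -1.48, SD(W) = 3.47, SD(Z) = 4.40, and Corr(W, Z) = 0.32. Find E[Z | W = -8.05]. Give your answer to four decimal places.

-5.5701

E[Z | W=x] = μ_Z + ρ(σ_Z/σ_W)(x − μ_W) for jointly normal variables.
E[Z | W=-8.05] = -1.48 + (0.32)·(4.40/3.47)·(-8.05 − (2.03)) = -1.48 + (0.40576)·(-10.08) = -5.5701.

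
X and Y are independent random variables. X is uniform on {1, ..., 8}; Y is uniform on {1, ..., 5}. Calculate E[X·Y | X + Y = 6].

Outcomes with X + Y = 6: (1,5), (2,4), (3,3), (4,2), (5,1), each with probability 1/40.
E[X·Y | X + Y = 6] = (5 + 8 + 9 + 8 + 5) / 5 = 7.

7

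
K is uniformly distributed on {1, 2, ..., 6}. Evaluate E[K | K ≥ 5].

11/2

Given K ≥ 5, K is equally likely to be any of {5, 6}.
E[K | K ≥ 5] = (5 + 6) / 2 = 11/2.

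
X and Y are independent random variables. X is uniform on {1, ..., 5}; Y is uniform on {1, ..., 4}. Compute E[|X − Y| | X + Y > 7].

Outcomes with X + Y > 7: (4,4), (5,3), (5,4), each with probability 1/20.
E[|X − Y| | X + Y > 7] = (0 + 2 + 1) / 3 = 1.

1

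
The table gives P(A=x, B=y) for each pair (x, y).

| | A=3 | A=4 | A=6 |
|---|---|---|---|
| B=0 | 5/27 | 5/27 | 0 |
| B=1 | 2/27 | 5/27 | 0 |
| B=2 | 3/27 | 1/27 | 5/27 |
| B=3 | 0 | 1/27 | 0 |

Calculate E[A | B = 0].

P(B = 0) = 10/27.
Σ A·P over the event = 3·(5/27) + 4·(5/27) = 35/27.
E[A | B = 0] = (35/27) / (10/27) = 7/2.

7/2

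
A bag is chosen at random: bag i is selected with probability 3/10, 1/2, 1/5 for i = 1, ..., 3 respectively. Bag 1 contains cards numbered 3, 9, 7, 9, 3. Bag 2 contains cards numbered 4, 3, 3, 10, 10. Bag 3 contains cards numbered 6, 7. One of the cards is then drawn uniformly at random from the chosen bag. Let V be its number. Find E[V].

E[V | bag 1] = (3+9+7+9+3)/5 = 31/5.
E[V | bag 2] = (4+3+3+10+10)/5 = 6.
E[V | bag 3] = (6+7)/2 = 13/2.
E[V] = (3/10)·(31/5) + (1/2)·(6) + (1/5)·(13/2) = 154/25.

154/25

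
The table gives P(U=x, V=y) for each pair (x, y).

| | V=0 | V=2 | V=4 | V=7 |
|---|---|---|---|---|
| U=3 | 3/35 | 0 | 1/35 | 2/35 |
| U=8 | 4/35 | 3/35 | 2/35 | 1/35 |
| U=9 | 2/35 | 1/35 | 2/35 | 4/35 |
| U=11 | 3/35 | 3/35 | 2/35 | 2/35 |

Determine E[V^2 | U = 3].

19

P(U = 3) = 6/35.
Summing V^2·P(U=x,V=y) over the conditioning event gives 114/35.
E[V^2 | U = 3] = (114/35) / (6/35) = 19.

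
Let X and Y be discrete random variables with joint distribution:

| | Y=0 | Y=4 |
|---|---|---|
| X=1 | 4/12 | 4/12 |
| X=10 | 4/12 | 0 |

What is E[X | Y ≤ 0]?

P(Y ≤ 0) = 2/3.
Σ X·P over the event = 1·(4/12) + 10·(4/12) = 11/3.
E[X | Y ≤ 0] = (11/3) / (2/3) = 11/2.

11/2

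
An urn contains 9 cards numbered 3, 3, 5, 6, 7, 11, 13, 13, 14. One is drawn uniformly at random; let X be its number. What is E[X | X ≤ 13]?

P(X ≤ 13) = 8/9.
Σ over the event: 3·2/9 + 5·1/9 + 6·1/9 + 7·1/9 + 11·1/9 + 13·2/9 = 61/9.
E[X | X ≤ 13] = (61/9) / (8/9) = 61/8.

61/8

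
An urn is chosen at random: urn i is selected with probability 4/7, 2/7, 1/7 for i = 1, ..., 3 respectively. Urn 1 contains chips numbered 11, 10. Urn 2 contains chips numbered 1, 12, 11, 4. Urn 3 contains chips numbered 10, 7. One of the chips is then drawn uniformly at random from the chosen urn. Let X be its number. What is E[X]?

E[X | urn 1] = (11+10)/2 = 21/2.
E[X | urn 2] = (1+12+11+4)/4 = 7.
E[X | urn 3] = (10+7)/2 = 17/2.
By the law of total expectation,
E[X] = (4/7)·(21/2) + (2/7)·(7) + (1/7)·(17/2) = 129/14.

129/14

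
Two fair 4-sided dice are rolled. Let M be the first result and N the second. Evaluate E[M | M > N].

10/3

Outcomes with M > N: (2,1), (3,1), (3,2), (4,1), (4,2), (4,3), each with probability 1/16.
E[M | M > N] = (2 + 3 + 3 + 4 + 4 + 4) / 6 = 10/3.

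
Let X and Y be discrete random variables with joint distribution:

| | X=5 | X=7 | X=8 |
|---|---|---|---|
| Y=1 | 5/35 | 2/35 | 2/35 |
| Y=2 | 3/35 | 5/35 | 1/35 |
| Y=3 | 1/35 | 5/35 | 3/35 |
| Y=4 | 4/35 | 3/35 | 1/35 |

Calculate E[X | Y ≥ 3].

113/17

P(Y ≥ 3) = 17/35.
Summing X·P(X=x,Y=y) over the conditioning event gives 113/35.
E[X | Y ≥ 3] = (113/35) / (17/35) = 113/17.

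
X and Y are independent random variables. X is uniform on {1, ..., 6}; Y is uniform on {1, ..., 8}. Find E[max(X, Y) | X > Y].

P(X > Y) = 5/16.
Summing max(X,Y)·P(x,y) over outcomes with X > Y gives 35/24.
E[max(X, Y) | X > Y] = (35/24) / (5/16) = 14/3.

14/3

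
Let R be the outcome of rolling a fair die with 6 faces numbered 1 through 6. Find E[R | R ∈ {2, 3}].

5/2

P(R ∈ {2, 3}) = 1/3.
Σ over the event: 2·1/6 + 3·1/6 = 5/6.
E[R | R ∈ {2, 3}] = (5/6) / (1/3) = 5/2.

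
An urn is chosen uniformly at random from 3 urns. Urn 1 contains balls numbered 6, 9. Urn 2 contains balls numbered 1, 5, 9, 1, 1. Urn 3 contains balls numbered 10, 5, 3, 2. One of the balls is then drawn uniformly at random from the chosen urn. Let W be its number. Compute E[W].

E[W | urn 1] = (6+9)/2 = 15/2.
E[W | urn 2] = (1+5+9+1+1)/5 = 17/5.
E[W | urn 3] = (10+5+3+2)/4 = 5.
E[W] = (1/3)·(15/2) + (1/3)·(17/5) + (1/3)·(5) = 53/10.

53/10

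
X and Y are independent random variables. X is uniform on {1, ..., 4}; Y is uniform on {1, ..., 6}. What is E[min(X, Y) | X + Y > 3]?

47/21

P(X + Y > 3) = 7/8.
Summing min(X,Y)·P(x,y) over outcomes with X + Y > 3 gives 47/24.
E[min(X, Y) | X + Y > 3] = (47/24) / (7/8) = 47/21.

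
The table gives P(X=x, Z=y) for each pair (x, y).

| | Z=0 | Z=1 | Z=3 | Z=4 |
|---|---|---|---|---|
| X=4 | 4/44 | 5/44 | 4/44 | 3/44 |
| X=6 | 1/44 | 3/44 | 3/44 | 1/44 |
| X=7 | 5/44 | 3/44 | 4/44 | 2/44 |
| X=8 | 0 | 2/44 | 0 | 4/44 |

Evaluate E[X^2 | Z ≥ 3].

P(Z ≥ 3) = 21/44.
Σ X^2·P over the event = 16·(4/44) + 16·(3/44) + 36·(3/44) + 36·(1/44) + 49·(4/44) + 49·(2/44) + 64·(4/44) = 403/22.
E[X^2 | Z ≥ 3] = (403/22) / (21/44) = 806/21.

806/21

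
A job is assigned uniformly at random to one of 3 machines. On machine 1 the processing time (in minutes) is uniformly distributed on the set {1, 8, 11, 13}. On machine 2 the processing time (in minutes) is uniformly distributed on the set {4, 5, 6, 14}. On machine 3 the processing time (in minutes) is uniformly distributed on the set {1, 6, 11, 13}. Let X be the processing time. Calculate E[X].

31/4

E[X | machine 1] = (1+8+11+13)/4 = 33/4.
E[X | machine 2] = (4+5+6+14)/4 = 29/4.
E[X | machine 3] = (1+6+11+13)/4 = 31/4.
By the law of total expectation,
E[X] = (1/3)·(33/4) + (1/3)·(29/4) + (1/3)·(31/4) = 31/4.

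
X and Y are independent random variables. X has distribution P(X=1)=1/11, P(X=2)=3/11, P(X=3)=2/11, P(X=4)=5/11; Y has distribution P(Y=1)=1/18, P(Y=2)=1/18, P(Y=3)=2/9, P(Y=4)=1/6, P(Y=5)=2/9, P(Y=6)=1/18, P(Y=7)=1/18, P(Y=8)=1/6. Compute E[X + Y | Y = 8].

11

P(Y = 8) = 1/6.
Summing (X+Y)·P(x,y) over outcomes with Y = 8 gives 11/6.
E[X + Y | Y = 8] = (11/6) / (1/6) = 11.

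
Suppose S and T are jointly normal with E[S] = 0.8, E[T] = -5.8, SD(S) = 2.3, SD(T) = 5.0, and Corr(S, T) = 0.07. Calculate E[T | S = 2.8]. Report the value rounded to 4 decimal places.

-5.4957

E[T | S=x] = μ_T + ρ(σ_T/σ_S)(x − μ_S) for jointly normal variables.
E[T | S=2.8] = -5.8 + (0.07)·(5.0/2.3)·(2.8 − (0.8)) = -5.8 + (0.15217)·(2) = -5.4957.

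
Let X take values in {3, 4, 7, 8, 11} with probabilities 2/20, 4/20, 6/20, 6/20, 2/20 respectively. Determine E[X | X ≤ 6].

P(X ≤ 6) = 3/10.
Σ over the event: 3·1/10 + 4·1/5 = 11/10.
E[X | X ≤ 6] = (11/10) / (3/10) = 11/3.

11/3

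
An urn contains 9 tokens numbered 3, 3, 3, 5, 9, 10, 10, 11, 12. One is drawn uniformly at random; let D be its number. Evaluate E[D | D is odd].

17/3

P(D is odd) = 2/3.
Σ over the event: 3·1/3 + 5·1/9 + 9·1/9 + 11·1/9 = 34/9.
E[D | D is odd] = (34/9) / (2/3) = 17/3.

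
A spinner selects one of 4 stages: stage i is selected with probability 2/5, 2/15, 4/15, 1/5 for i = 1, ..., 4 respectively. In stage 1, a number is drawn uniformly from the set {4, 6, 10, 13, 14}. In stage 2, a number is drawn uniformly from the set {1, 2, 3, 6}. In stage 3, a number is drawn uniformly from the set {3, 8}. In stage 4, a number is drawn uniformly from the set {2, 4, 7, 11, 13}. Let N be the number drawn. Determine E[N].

533/75

E[N | stage 1] = (4+6+10+13+14)/5 = 47/5.
E[N | stage 2] = (1+2+3+6)/4 = 3.
E[N | stage 3] = (3+8)/2 = 11/2.
E[N | stage 4] = (2+4+7+11+13)/5 = 37/5.
E[N] = (2/5)·(47/5) + (2/15)·(3) + (4/15)·(11/2) + (1/5)·(37/5) = 533/75.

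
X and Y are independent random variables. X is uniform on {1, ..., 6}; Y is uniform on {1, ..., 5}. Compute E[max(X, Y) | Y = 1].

7/2

P(Y = 1) = 1/5.
Summing max(X,Y)·P(x,y) over outcomes with Y = 1 gives 7/10.
E[max(X, Y) | Y = 1] = (7/10) / (1/5) = 7/2.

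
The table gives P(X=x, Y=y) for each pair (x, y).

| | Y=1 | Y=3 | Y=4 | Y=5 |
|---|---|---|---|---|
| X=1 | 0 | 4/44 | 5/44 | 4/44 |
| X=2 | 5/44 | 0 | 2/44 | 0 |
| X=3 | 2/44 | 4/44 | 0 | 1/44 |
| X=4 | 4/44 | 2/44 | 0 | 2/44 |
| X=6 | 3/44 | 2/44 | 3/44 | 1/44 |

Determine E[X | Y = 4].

27/10

P(Y = 4) = 5/22.
Σ X·P over the event = 1·(5/44) + 2·(2/44) + 6·(3/44) = 27/44.
E[X | Y = 4] = (27/44) / (5/22) = 27/10.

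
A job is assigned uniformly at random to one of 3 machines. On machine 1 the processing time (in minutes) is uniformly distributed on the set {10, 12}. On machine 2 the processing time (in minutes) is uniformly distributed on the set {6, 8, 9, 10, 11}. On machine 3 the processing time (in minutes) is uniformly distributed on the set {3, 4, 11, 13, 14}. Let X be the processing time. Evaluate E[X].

48/5

E[X | machine 1] = (10+12)/2 = 11.
E[X | machine 2] = (6+8+9+10+11)/5 = 44/5.
E[X | machine 3] = (3+4+11+13+14)/5 = 9.
By the law of total expectation,
E[X] = (1/3)·(11) + (1/3)·(44/5) + (1/3)·(9) = 48/5.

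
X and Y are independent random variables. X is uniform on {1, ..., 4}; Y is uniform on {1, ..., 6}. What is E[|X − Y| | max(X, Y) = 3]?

6/5

P(max(X, Y) = 3) = 5/24.
Summing |X−Y|·P(x,y) over outcomes with max(X, Y) = 3 gives 1/4.
E[|X − Y| | max(X, Y) = 3] = (1/4) / (5/24) = 6/5.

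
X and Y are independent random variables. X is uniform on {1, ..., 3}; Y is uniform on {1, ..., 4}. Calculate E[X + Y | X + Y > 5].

Outcomes with X + Y > 5: (2,4), (3,3), (3,4), each with probability 1/12.
E[X + Y | X + Y > 5] = (6 + 6 + 7) / 3 = 19/3.

19/3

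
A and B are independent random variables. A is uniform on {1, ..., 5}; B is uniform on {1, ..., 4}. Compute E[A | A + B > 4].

25/7

P(A + B > 4) = 7/10.
Summing A·P(x,y) over outcomes with A + B > 4 gives 5/2.
E[A | A + B > 4] = (5/2) / (7/10) = 25/7.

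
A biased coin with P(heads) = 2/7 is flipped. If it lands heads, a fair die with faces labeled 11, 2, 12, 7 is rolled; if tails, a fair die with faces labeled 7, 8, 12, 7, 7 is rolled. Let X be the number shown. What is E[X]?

E[X | heads] = (11+2+12+7)/4 = 8.
E[X | tails] = (7+8+12+7+7)/5 = 41/5.
By the law of total expectation,
E[X] = (2/7)·(8) + (5/7)·(41/5) = 57/7.

57/7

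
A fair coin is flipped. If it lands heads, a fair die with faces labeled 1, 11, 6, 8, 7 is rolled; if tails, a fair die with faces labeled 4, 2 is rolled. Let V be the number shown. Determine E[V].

E[V | heads] = (1+11+6+8+7)/5 = 33/5.
E[V | tails] = (4+2)/2 = 3.
E[V] = (1/2)·(33/5) + (1/2)·(3) = 24/5.

24/5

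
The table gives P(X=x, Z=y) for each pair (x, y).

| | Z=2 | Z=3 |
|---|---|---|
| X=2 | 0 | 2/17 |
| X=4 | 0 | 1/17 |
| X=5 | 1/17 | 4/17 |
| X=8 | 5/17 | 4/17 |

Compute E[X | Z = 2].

15/2

P(Z = 2) = 6/17.
Σ X·P over the event = 5·(1/17) + 8·(5/17) = 45/17.
E[X | Z = 2] = (45/17) / (6/17) = 15/2.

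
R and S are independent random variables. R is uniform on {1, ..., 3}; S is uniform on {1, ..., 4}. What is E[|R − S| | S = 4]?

Outcomes with S = 4: (1,4), (2,4), (3,4), each with probability 1/12.
E[|R − S| | S = 4] = (3 + 2 + 1) / 3 = 2.

2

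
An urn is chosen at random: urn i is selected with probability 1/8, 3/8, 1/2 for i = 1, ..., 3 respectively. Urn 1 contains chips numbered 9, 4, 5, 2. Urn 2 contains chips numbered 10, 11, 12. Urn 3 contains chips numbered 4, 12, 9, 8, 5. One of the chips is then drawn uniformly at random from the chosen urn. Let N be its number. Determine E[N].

E[N | urn 1] = (9+4+5+2)/4 = 5.
E[N | urn 2] = (10+11+12)/3 = 11.
E[N | urn 3] = (4+12+9+8+5)/5 = 38/5.
E[N] = (1/8)·(5) + (3/8)·(11) + (1/2)·(38/5) = 171/20.

171/20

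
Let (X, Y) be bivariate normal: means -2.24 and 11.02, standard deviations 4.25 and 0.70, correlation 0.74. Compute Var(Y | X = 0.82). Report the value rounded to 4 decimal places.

For a bivariate normal, Var(Y | X=x) = σ_Y²(1 − ρ²).
Var(Y | X=0.82) = (0.70)²·(1 − (0.74)²) = 0.49·0.4524 = 0.2217.

0.2217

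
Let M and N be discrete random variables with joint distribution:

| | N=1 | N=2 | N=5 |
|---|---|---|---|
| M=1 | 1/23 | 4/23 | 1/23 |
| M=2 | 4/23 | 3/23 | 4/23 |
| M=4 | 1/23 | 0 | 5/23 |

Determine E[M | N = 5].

29/10

P(N = 5) = 10/23.
Summing M·P(M=x,N=y) over the conditioning event gives 29/23.
E[M | N = 5] = (29/23) / (10/23) = 29/10.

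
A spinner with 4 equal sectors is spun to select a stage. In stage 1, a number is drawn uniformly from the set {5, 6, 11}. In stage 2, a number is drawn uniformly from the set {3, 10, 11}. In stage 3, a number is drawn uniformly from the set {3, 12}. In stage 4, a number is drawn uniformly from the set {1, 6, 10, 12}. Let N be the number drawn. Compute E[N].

E[N | stage 1] = (5+6+11)/3 = 22/3.
E[N | stage 2] = (3+10+11)/3 = 8.
E[N | stage 3] = (3+12)/2 = 15/2.
E[N | stage 4] = (1+6+10+12)/4 = 29/4.
By the law of total expectation,
E[N] = (1/4)·(22/3) + (1/4)·(8) + (1/4)·(15/2) + (1/4)·(29/4) = 361/48.

361/48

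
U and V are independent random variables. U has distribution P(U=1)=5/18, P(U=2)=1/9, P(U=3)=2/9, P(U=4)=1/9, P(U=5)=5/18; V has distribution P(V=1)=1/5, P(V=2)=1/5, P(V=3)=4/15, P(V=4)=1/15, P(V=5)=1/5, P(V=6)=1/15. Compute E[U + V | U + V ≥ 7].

P(U + V ≥ 7) = 37/90.
Summing (U+V)·P(x,y) over outcomes with U + V ≥ 7 gives 457/135.
E[U + V | U + V ≥ 7] = (457/135) / (37/90) = 914/111.

914/111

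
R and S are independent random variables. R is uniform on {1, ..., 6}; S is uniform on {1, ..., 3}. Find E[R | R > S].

P(R > S) = 2/3.
Summing R·P(x,y) over outcomes with R > S gives 53/18.
E[R | R > S] = (53/18) / (2/3) = 53/12.

53/12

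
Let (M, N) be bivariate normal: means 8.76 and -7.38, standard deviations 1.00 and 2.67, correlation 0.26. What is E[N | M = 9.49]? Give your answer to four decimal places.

-6.8732

The regression of N on M has slope ρ·σ_N/σ_M and passes through (μ_M, μ_N).
E[N | M=9.49] = -7.38 + (0.26)·(2.67/1.00)·(9.49 − (8.76)) = -7.38 + (0.6942)·(0.73) = -6.8732.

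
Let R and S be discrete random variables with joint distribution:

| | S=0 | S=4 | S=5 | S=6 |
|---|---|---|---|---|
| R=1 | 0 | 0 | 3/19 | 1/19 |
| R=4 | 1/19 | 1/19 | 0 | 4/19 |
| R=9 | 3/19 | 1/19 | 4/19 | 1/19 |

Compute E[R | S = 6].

P(S = 6) = 6/19.
Summing R·P(R=x,S=y) over the conditioning event gives 26/19.
E[R | S = 6] = (26/19) / (6/19) = 13/3.

13/3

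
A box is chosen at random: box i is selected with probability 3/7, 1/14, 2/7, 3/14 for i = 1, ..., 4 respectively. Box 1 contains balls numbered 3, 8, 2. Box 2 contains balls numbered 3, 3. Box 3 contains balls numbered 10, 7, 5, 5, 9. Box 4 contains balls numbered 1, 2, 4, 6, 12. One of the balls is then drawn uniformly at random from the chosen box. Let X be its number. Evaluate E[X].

E[X | box 1] = (3+8+2)/3 = 13/3.
E[X | box 2] = (3+3)/2 = 3.
E[X | box 3] = (10+7+5+5+9)/5 = 36/5.
E[X | box 4] = (1+2+4+6+12)/5 = 5.
By the law of total expectation,
E[X] = (3/7)·(13/3) + (1/14)·(3) + (2/7)·(36/5) + (3/14)·(5) = 26/5.

26/5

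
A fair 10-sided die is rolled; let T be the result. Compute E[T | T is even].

6

Given T is even, T is equally likely to be any of {2, 4, 6, 8, 10}.
E[T | T is even] = (2 + 4 + 6 + 8 + 10) / 5 = 6.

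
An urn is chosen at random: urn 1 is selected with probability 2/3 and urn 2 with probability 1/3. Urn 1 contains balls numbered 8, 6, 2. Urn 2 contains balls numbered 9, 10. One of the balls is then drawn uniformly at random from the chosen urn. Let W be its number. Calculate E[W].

E[W | urn 1] = (8+6+2)/3 = 16/3.
E[W | urn 2] = (9+10)/2 = 19/2.
E[W] = (2/3)·(16/3) + (1/3)·(19/2) = 121/18.

121/18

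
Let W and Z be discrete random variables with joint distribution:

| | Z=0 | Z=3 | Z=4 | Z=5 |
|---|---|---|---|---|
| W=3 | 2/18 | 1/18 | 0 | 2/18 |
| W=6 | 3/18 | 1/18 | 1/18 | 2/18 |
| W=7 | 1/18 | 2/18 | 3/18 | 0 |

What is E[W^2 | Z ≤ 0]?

P(Z ≤ 0) = 1/3.
Σ W^2·P over the event = 9·(2/18) + 36·(3/18) + 49·(1/18) = 175/18.
E[W^2 | Z ≤ 0] = (175/18) / (1/3) = 175/6.

175/6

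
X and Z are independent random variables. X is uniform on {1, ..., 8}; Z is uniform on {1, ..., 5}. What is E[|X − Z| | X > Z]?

16/5

P(X > Z) = 5/8.
Summing |X−Z|·P(x,y) over outcomes with X > Z gives 2.
E[|X − Z| | X > Z] = (2) / (5/8) = 16/5.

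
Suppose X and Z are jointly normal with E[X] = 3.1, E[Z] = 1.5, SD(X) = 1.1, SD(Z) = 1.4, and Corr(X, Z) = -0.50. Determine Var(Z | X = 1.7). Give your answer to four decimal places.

Var(Z | X=x) = (1 − ρ²)·σ_Z².
Var(Z | X=1.7) = (1.4)²·(1 − (-0.50)²) = 1.96·0.75 = 1.4700.

1.4700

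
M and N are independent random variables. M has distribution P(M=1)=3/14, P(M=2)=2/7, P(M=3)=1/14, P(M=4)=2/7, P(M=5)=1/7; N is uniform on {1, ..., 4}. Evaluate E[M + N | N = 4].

P(N = 4) = 1/4.
Summing (M+N)·P(x,y) over outcomes with N = 4 gives 12/7.
E[M + N | N = 4] = (12/7) / (1/4) = 48/7.

48/7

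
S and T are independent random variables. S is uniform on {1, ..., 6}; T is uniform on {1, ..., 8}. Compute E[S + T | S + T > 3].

376/45

P(S + T > 3) = 15/16.
Summing (S+T)·P(x,y) over outcomes with S + T > 3 gives 47/6.
E[S + T | S + T > 3] = (47/6) / (15/16) = 376/45.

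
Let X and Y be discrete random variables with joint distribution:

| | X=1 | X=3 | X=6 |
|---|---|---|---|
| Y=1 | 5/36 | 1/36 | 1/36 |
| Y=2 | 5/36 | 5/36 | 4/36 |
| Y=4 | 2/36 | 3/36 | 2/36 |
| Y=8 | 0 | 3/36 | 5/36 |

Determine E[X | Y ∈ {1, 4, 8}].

38/11

P(Y ∈ {1, 4, 8}) = 11/18.
Σ X·P over the event = 1·(5/36) + 1·(2/36) + 3·(1/36) + 3·(3/36) + 3·(3/36) + 6·(1/36) + 6·(2/36) + 6·(5/36) = 19/9.
E[X | Y ∈ {1, 4, 8}] = (19/9) / (11/18) = 38/11.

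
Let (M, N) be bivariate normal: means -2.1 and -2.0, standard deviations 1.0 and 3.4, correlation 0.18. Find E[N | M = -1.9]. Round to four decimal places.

The regression of N on M has slope ρ·σ_N/σ_M and passes through (μ_M, μ_N).
E[N | M=-1.9] = -2.0 + (0.18)·(3.4/1.0)·(-1.9 − (-2.1)) = -2.0 + (0.612)·(0.2) = -1.8776.

-1.8776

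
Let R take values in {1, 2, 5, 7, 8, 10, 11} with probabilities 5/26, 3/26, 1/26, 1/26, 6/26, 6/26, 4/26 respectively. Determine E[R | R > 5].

P(R > 5) = 17/26.
Σ over the event: 7·1/26 + 8·3/13 + 10·3/13 + 11·2/13 = 159/26.
E[R | R > 5] = (159/26) / (17/26) = 159/17.

159/17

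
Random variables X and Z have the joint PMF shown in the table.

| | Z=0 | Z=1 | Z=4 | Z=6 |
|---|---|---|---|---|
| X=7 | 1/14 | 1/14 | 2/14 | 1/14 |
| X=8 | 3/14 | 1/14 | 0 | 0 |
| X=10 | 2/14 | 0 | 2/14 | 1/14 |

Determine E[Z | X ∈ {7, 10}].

29/10

P(X ∈ {7, 10}) = 5/7.
Σ Z·P over the event = 0·(1/14) + 1·(1/14) + 4·(2/14) + 6·(1/14) + 0·(2/14) + 4·(2/14) + 6·(1/14) = 29/14.
E[Z | X ∈ {7, 10}] = (29/14) / (5/7) = 29/10.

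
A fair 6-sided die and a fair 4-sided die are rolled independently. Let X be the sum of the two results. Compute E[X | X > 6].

8

P(X > 6) = 5/12.
Σ over the event: 7·1/6 + 8·1/8 + 9·1/12 + 10·1/24 = 10/3.
E[X | X > 6] = (10/3) / (5/12) = 8.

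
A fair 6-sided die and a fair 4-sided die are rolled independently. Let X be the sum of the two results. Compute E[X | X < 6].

P(X < 6) = 5/12.
Σ over the event: 2·1/24 + 3·1/12 + 4·1/8 + 5·1/6 = 5/3.
E[X | X < 6] = (5/3) / (5/12) = 4.

4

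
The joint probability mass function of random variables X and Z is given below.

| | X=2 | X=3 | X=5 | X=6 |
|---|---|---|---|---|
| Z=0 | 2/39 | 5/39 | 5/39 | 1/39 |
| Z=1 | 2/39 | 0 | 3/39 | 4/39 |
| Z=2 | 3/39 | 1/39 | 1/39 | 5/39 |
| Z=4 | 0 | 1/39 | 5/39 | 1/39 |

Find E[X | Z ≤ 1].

P(Z ≤ 1) = 22/39.
Σ X·P over the event = 2·(2/39) + 2·(2/39) + 3·(5/39) + 5·(5/39) + 5·(3/39) + 6·(1/39) + 6·(4/39) = 31/13.
E[X | Z ≤ 1] = (31/13) / (22/39) = 93/22.

93/22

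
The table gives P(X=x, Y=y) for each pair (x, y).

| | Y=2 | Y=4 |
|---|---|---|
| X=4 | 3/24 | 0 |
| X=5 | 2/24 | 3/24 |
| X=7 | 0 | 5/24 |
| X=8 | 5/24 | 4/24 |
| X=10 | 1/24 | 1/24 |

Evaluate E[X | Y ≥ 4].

92/13

P(Y ≥ 4) = 13/24.
Σ X·P over the event = 5·(3/24) + 7·(5/24) + 8·(4/24) + 10·(1/24) = 23/6.
E[X | Y ≥ 4] = (23/6) / (13/24) = 92/13.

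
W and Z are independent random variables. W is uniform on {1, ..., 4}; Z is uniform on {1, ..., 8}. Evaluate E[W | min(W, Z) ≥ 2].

3

P(min(W, Z) ≥ 2) = 21/32.
Summing W·P(x,y) over outcomes with min(W, Z) ≥ 2 gives 63/32.
E[W | min(W, Z) ≥ 2] = (63/32) / (21/32) = 3.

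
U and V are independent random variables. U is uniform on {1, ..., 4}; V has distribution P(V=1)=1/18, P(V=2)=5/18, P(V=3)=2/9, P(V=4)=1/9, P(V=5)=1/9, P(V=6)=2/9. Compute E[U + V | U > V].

95/17

P(U > V) = 17/72.
Summing (U+V)·P(x,y) over outcomes with U > V gives 95/72.
E[U + V | U > V] = (95/72) / (17/72) = 95/17.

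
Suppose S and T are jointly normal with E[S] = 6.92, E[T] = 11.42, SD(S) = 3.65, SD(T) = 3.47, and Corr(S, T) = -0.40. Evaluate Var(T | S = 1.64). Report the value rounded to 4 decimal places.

Var(T | S=x) = (1 − ρ²)·σ_T².
Var(T | S=1.64) = (3.47)²·(1 − (-0.40)²) = 12.0409·0.84 = 10.1144.

10.1144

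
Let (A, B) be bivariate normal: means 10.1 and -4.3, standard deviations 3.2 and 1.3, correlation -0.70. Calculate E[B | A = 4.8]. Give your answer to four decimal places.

For a bivariate normal, E[B | A=x] = μ_B + ρ·(σ_B/σ_A)·(x − μ_A).
E[B | A=4.8] = -4.3 + (-0.70)·(1.3/3.2)·(4.8 − (10.1)) = -4.3 + (-0.28437)·(-5.3) = -2.7928.

-2.7928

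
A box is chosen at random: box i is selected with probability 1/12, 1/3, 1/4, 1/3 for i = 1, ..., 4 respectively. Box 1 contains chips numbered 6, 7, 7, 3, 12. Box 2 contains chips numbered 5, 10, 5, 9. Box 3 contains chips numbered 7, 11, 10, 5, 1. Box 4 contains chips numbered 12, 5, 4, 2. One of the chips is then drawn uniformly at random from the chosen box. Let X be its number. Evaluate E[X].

397/60

E[X | box 1] = (6+7+7+3+12)/5 = 7.
E[X | box 2] = (5+10+5+9)/4 = 29/4.
E[X | box 3] = (7+11+10+5+1)/5 = 34/5.
E[X | box 4] = (12+5+4+2)/4 = 23/4.
E[X] = (1/12)·(7) + (1/3)·(29/4) + (1/4)·(34/5) + (1/3)·(23/4) = 397/60.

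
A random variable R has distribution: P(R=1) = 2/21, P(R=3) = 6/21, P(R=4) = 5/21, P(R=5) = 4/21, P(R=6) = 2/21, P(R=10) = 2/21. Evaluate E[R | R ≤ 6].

72/19

P(R ≤ 6) = 19/21.
Σ over the event: 1·2/21 + 3·2/7 + 4·5/21 + 5·4/21 + 6·2/21 = 24/7.
E[R | R ≤ 6] = (24/7) / (19/21) = 72/19.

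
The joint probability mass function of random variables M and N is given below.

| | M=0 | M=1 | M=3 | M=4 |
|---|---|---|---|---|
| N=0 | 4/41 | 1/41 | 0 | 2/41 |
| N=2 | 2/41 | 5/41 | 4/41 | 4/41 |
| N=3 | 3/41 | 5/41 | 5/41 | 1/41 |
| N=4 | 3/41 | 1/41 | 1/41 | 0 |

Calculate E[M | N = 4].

P(N = 4) = 5/41.
Σ M·P over the event = 0·(3/41) + 1·(1/41) + 3·(1/41) = 4/41.
E[M | N = 4] = (4/41) / (5/41) = 4/5.

4/5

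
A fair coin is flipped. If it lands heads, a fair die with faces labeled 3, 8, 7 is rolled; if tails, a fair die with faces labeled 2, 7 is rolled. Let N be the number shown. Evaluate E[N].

21/4

E[N | heads] = (3+8+7)/3 = 6.
E[N | tails] = (2+7)/2 = 9/2.
E[N] = (1/2)·(6) + (1/2)·(9/2) = 21/4.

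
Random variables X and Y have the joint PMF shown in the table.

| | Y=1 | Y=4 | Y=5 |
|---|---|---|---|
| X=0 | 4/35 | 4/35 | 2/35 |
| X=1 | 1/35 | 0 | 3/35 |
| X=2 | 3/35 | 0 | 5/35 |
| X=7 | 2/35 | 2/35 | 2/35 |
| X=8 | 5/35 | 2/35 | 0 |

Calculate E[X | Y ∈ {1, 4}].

91/23

P(Y ∈ {1, 4}) = 23/35.
Σ X·P over the event = 0·(4/35) + 0·(4/35) + 1·(1/35) + 2·(3/35) + 7·(2/35) + 7·(2/35) + 8·(5/35) + 8·(2/35) = 13/5.
E[X | Y ∈ {1, 4}] = (13/5) / (23/35) = 91/23.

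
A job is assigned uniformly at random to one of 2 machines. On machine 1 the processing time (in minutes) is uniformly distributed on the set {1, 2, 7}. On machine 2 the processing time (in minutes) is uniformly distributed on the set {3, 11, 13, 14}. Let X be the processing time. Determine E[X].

163/24

E[X | machine 1] = (1+2+7)/3 = 10/3.
E[X | machine 2] = (3+11+13+14)/4 = 41/4.
By the law of total expectation,
E[X] = (1/2)·(10/3) + (1/2)·(41/4) = 163/24.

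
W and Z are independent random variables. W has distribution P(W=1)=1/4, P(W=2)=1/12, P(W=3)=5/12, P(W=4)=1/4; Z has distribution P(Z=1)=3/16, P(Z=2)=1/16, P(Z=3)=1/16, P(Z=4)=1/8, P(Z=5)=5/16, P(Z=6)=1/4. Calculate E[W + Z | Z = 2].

14/3

P(Z = 2) = 1/16.
Summing (W+Z)·P(x,y) over outcomes with Z = 2 gives 7/24.
E[W + Z | Z = 2] = (7/24) / (1/16) = 14/3.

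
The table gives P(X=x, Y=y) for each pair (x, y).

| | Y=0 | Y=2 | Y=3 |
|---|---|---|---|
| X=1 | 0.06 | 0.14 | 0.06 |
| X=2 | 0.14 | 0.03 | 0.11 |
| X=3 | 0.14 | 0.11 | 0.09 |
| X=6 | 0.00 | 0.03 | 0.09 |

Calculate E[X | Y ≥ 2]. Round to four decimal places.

2.7273

P(Y ≥ 2) = 0.66.
Σ X·P over the event = 1·(0.14) + 1·(0.06) + 2·(0.03) + 2·(0.11) + 3·(0.11) + 3·(0.09) + 6·(0.03) + 6·(0.09) = 1.80.
E[X | Y ≥ 2] = (1.80) / (0.66) = 2.7273.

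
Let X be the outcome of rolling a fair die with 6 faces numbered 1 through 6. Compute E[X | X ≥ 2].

4

Given X ≥ 2, X is equally likely to be any of {2, 3, 4, 5, 6}.
E[X | X ≥ 2] = (2 + 3 + 4 + 5 + 6) / 5 = 4.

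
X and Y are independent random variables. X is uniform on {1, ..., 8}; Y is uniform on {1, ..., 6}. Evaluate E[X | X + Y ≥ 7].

P(X + Y ≥ 7) = 11/16.
Summing X·P(x,y) over outcomes with X + Y ≥ 7 gives 181/48.
E[X | X + Y ≥ 7] = (181/48) / (11/16) = 181/33.

181/33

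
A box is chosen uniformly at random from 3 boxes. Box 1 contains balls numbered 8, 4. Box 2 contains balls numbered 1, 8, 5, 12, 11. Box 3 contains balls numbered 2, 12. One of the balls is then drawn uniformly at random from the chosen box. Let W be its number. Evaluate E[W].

34/5

E[W | box 1] = (8+4)/2 = 6.
E[W | box 2] = (1+8+5+12+11)/5 = 37/5.
E[W | box 3] = (2+12)/2 = 7.
E[W] = (1/3)·(6) + (1/3)·(37/5) + (1/3)·(7) = 34/5.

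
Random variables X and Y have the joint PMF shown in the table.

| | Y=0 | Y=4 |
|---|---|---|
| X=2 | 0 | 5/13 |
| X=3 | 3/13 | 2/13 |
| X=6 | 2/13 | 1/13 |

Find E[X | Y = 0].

P(Y = 0) = 5/13.
Σ X·P over the event = 3·(3/13) + 6·(2/13) = 21/13.
E[X | Y = 0] = (21/13) / (5/13) = 21/5.

21/5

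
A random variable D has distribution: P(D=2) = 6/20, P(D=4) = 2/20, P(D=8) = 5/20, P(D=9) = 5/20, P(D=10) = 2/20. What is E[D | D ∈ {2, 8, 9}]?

97/16

P(D ∈ {2, 8, 9}) = 4/5.
Σ over the event: 2·3/10 + 8·1/4 + 9·1/4 = 97/20.
E[D | D ∈ {2, 8, 9}] = (97/20) / (4/5) = 97/16.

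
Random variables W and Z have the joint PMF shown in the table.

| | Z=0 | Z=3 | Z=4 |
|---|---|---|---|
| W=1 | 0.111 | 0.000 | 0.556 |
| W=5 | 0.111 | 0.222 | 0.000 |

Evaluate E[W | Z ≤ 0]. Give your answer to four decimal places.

3.0000

P(Z ≤ 0) = 0.222.
Summing W·P(W=x,Z=y) over the conditioning event gives 0.666.
E[W | Z ≤ 0] = (0.666) / (0.222) = 3.0000.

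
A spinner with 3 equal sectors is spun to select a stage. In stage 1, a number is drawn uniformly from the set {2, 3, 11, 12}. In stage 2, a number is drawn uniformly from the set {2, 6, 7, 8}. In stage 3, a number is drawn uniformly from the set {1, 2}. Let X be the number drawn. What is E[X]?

19/4

E[X | stage 1] = (2+3+11+12)/4 = 7.
E[X | stage 2] = (2+6+7+8)/4 = 23/4.
E[X | stage 3] = (1+2)/2 = 3/2.
E[X] = (1/3)·(7) + (1/3)·(23/4) + (1/3)·(3/2) = 19/4.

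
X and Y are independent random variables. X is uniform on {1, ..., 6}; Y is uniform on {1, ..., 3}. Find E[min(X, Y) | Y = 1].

1

Outcomes with Y = 1: (1,1), (2,1), (3,1), (4,1), (5,1), (6,1), each with probability 1/18.
E[min(X, Y) | Y = 1] = (1 + 1 + 1 + 1 + 1 + 1) / 6 = 1.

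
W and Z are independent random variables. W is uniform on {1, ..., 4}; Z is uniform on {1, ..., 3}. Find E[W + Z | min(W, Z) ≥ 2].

11/2

Outcomes with min(W, Z) ≥ 2: (2,2), (2,3), (3,2), (3,3), (4,2), (4,3), each with probability 1/12.
E[W + Z | min(W, Z) ≥ 2] = (4 + 5 + 5 + 6 + 6 + 7) / 6 = 11/2.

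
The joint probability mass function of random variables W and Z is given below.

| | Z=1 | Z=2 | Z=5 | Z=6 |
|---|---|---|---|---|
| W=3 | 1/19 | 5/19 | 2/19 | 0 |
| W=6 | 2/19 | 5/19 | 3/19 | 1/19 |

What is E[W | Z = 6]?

P(Z = 6) = 1/19.
Σ W·P over the event = 6·(1/19) = 6/19.
E[W | Z = 6] = (6/19) / (1/19) = 6.

6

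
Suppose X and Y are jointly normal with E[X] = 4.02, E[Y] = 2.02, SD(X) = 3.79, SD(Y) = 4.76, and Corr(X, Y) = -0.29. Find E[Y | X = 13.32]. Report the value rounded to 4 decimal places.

The regression of Y on X has slope ρ·σ_Y/σ_X and passes through (μ_X, μ_Y).
E[Y | X=13.32] = 2.02 + (-0.29)·(4.76/3.79)·(13.32 − (4.02)) = 2.02 + (-0.364222)·(9.3) = -1.3673.

-1.3673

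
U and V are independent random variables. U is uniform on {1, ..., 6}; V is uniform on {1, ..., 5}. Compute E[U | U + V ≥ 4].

101/27

P(U + V ≥ 4) = 9/10.
Summing U·P(x,y) over outcomes with U + V ≥ 4 gives 101/30.
E[U | U + V ≥ 4] = (101/30) / (9/10) = 101/27.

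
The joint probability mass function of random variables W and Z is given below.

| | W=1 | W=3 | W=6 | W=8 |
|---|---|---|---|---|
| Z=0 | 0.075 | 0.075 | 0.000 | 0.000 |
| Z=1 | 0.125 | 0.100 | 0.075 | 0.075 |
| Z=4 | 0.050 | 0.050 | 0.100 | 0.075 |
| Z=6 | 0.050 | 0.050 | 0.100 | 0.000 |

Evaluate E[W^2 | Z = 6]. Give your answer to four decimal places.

20.5000

P(Z = 6) = 0.200.
Σ W^2·P over the event = 1·(0.050) + 9·(0.050) + 36·(0.100) = 4.100.
E[W^2 | Z = 6] = (4.100) / (0.200) = 20.5000.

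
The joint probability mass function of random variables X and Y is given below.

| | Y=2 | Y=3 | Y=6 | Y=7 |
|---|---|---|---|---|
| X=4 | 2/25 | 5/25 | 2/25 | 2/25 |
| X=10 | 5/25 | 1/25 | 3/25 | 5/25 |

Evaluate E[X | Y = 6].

38/5

P(Y = 6) = 1/5.
Σ X·P over the event = 4·(2/25) + 10·(3/25) = 38/25.
E[X | Y = 6] = (38/25) / (1/5) = 38/5.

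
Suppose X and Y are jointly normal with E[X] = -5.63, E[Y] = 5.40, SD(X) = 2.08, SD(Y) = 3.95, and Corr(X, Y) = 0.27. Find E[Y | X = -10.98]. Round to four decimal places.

E[Y | X=x] = μ_Y + ρ(σ_Y/σ_X)(x − μ_X) for jointly normal variables.
E[Y | X=-10.98] = 5.40 + (0.27)·(3.95/2.08)·(-10.98 − (-5.63)) = 5.40 + (0.51274)·(-5.35) = 2.6568.

2.6568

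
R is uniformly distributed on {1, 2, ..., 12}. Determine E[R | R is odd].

Given R is odd, R is equally likely to be any of {1, 3, 5, 7, 9, 11}.
E[R | R is odd] = (1 + 3 + 5 + 7 + 9 + 11) / 6 = 6.

6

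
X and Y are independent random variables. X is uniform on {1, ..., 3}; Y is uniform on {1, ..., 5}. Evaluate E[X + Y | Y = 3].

5

P(Y = 3) = 1/5.
Summing (X+Y)·P(x,y) over outcomes with Y = 3 gives 1.
E[X + Y | Y = 3] = (1) / (1/5) = 5.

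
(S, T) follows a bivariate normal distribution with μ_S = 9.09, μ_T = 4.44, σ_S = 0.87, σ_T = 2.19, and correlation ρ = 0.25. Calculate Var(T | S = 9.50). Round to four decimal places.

The conditional variance in a bivariate normal is σ_T²(1 − ρ²), independent of x.
Var(T | S=9.50) = (2.19)²·(1 − (0.25)²) = 4.7961·0.9375 = 4.4963.

4.4963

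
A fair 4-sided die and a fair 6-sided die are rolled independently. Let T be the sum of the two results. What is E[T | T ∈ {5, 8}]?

44/7

P(T ∈ {5, 8}) = 7/24.
Σ over the event: 5·1/6 + 8·1/8 = 11/6.
E[T | T ∈ {5, 8}] = (11/6) / (7/24) = 44/7.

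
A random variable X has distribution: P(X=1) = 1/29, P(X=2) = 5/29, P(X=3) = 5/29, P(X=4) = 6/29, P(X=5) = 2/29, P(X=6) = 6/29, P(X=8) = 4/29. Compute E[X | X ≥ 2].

P(X ≥ 2) = 28/29.
Σ over the event: 2·5/29 + 3·5/29 + 4·6/29 + 5·2/29 + 6·6/29 + 8·4/29 = 127/29.
E[X | X ≥ 2] = (127/29) / (28/29) = 127/28.

127/28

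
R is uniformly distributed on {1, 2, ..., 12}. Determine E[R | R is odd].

6

Given R is odd, R is equally likely to be any of {1, 3, 5, 7, 9, 11}.
E[R | R is odd] = (1 + 3 + 5 + 7 + 9 + 11) / 6 = 6.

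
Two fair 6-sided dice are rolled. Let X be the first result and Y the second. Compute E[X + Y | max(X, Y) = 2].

10/3

Outcomes with max(X, Y) = 2: (1,2), (2,1), (2,2), each with probability 1/36.
E[X + Y | max(X, Y) = 2] = (3 + 3 + 4) / 3 = 10/3.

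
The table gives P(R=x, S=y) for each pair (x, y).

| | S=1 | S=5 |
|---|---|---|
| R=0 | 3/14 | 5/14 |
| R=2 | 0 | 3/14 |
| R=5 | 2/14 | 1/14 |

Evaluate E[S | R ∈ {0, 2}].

43/11

P(R ∈ {0, 2}) = 11/14.
Σ S·P over the event = 1·(3/14) + 5·(5/14) + 5·(3/14) = 43/14.
E[S | R ∈ {0, 2}] = (43/14) / (11/14) = 43/11.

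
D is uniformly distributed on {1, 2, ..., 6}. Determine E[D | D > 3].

Given D > 3, D is equally likely to be any of {4, 5, 6}.
E[D | D > 3] = (4 + 5 + 6) / 3 = 5.

5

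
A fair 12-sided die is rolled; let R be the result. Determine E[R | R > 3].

Given R > 3, R is equally likely to be any of {4, 5, 6, 7, 8, 9, 10, 11, 12}.
E[R | R > 3] = (4 + 5 + 6 + 7 + 8 + 9 + 10 + 11 + 12) / 9 = 8.

8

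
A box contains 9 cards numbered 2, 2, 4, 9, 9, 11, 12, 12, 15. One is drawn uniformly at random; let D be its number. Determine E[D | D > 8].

P(D > 8) = 2/3.
Σ over the event: 9·2/9 + 11·1/9 + 12·2/9 + 15·1/9 = 68/9.
E[D | D > 8] = (68/9) / (2/3) = 34/3.

34/3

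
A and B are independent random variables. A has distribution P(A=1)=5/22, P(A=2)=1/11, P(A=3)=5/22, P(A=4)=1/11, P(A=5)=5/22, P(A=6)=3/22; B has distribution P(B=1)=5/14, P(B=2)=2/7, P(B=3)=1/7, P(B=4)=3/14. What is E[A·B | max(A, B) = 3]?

113/23

P(max(A, B) = 3) = 69/308.
Summing AB·P(x,y) over outcomes with max(A, B) = 3 gives 339/308.
E[A·B | max(A, B) = 3] = (339/308) / (69/308) = 113/23.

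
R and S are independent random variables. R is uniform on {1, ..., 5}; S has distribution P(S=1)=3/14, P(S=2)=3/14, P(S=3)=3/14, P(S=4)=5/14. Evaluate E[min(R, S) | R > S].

P(R > S) = 16/35.
Summing min(R,S)·P(x,y) over outcomes with R > S gives 34/35.
E[min(R, S) | R > S] = (34/35) / (16/35) = 17/8.

17/8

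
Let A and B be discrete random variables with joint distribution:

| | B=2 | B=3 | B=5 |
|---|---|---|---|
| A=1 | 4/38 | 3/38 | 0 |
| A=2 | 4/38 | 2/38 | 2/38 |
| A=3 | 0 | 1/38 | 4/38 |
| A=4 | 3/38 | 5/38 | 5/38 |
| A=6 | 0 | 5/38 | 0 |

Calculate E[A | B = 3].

P(B = 3) = 8/19.
Σ A·P over the event = 1·(3/38) + 2·(2/38) + 3·(1/38) + 4·(5/38) + 6·(5/38) = 30/19.
E[A | B = 3] = (30/19) / (8/19) = 15/4.

15/4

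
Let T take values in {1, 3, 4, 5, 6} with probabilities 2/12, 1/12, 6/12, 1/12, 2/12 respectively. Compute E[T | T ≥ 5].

17/3

P(T ≥ 5) = 1/4.
Σ over the event: 5·1/12 + 6·1/6 = 17/12.
E[T | T ≥ 5] = (17/12) / (1/4) = 17/3.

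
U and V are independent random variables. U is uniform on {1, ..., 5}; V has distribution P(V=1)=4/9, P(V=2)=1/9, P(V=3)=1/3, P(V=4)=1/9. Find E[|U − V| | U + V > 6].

7/5

P(U + V > 6) = 2/9.
Summing |U−V|·P(x,y) over outcomes with U + V > 6 gives 14/45.
E[|U − V| | U + V > 6] = (14/45) / (2/9) = 7/5.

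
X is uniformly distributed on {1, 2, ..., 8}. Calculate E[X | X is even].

5

Given X is even, X is equally likely to be any of {2, 4, 6, 8}.
E[X | X is even] = (2 + 4 + 6 + 8) / 4 = 5.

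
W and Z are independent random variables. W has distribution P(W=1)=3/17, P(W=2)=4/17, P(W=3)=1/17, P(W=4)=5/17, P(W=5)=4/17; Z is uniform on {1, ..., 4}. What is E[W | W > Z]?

P(W > Z) = 37/68.
Summing W·P(x,y) over outcomes with W > Z gives 77/34.
E[W | W > Z] = (77/34) / (37/68) = 154/37.

154/37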